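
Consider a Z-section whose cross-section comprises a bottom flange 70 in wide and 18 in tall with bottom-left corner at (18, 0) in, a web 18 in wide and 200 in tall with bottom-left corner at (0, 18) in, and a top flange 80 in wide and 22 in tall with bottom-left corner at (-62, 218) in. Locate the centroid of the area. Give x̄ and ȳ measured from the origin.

x̄ = 9.13 in, ȳ = 126.76 in

bottom flange: A = 70 × 18 = 1260.00, centroid at (53.00, 9.00).
web: A = 18 × 200 = 3600.00, centroid at (9.00, 118.00).
top flange: A = 80 × 22 = 1760.00, centroid at (-22.00, 229.00).
ΣA = 6620.00 in²
ΣAx̄ = (1260.00)(53.00) + (3600.00)(9.00) + (1760.00)(-22.00) = 60460.00 in³
ΣAȳ = (1260.00)(9.00) + (3600.00)(118.00) + (1760.00)(229.00) = 839180.00 in³
x̄ = 60460.00 / 6620.00 = 9.13 in
ȳ = 839180.00 / 6620.00 = 126.76 in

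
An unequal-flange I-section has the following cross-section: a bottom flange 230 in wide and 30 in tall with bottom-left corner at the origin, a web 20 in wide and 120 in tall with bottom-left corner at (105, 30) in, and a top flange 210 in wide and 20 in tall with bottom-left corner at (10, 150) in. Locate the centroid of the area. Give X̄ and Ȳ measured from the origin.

X̄ = 115.00 in, Ȳ = 73.44 in

Part | A | x̄ᵢ | ȳᵢ | A·x̄ᵢ | A·ȳᵢ
bottom flange | 6900.00 | 115.00 | 15.00 | 793500.00 | 103500.00
web | 2400.00 | 115.00 | 90.00 | 276000.00 | 216000.00
top flange | 4200.00 | 115.00 | 160.00 | 483000.00 | 672000.00
Σ | 13500.00 |  |  | 1552500.00 | 991500.00
X̄ = 1552500.00 / 13500.00 = 115.00 in
Ȳ = 991500.00 / 13500.00 = 73.44 in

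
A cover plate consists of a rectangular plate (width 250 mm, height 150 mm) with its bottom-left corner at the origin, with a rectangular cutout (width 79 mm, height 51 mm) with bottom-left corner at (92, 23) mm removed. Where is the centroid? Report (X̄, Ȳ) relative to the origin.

X̄ = 124.22 mm, Ȳ = 78.19 mm

plate: A = 250 × 150 = 37500.00, centroid at (125.00, 75.00).
hole: A = −(79 × 51) = -4029.00, centroid at (131.50, 48.50).
ΣA = 33471.00 mm², ΣAX̄ = 4157686.50 mm³, ΣAȲ = 2617093.50 mm³.
X̄ = 4157686.50/33471.00 = 124.22 mm; Ȳ = 2617093.50/33471.00 = 78.19 mm.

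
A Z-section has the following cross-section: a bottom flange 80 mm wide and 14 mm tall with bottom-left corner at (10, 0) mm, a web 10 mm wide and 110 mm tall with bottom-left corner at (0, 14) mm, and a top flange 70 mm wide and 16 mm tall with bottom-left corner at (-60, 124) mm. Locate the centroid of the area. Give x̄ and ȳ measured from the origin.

bottom flange: A = 80 × 14 = 1120.00, centroid at (50.00, 7.00).
web: A = 10 × 110 = 1100.00, centroid at (5.00, 69.00).
top flange: A = 70 × 16 = 1120.00, centroid at (-25.00, 132.00).
ΣA = 3340.00 mm², ΣAx̄ = 33500.00 mm³, ΣAȳ = 231580.00 mm³.
x̄ = 33500.00/3340.00 = 10.03 mm; ȳ = 231580.00/3340.00 = 69.34 mm.

x̄ = 10.03 mm, ȳ = 69.34 mm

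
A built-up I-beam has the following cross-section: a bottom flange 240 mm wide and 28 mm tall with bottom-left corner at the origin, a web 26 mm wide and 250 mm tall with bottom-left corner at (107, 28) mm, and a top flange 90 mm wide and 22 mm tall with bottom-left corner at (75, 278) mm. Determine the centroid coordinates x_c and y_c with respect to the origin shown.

x_c = 120.00 mm, y_c = 109.26 mm

bottom flange: A = 240 × 28 = 6720.00, centroid at (120.00, 14.00).
web: A = 26 × 250 = 6500.00, centroid at (120.00, 153.00).
top flange: A = 90 × 22 = 1980.00, centroid at (120.00, 289.00).
ΣA = 15200.00 mm²
ΣAx_c = (6720.00)(120.00) + (6500.00)(120.00) + (1980.00)(120.00) = 1824000.00 mm³
ΣAy_c = (6720.00)(14.00) + (6500.00)(153.00) + (1980.00)(289.00) = 1660800.00 mm³
x_c = 1824000.00 / 15200.00 = 120.00 mm
y_c = 1660800.00 / 15200.00 = 109.26 mm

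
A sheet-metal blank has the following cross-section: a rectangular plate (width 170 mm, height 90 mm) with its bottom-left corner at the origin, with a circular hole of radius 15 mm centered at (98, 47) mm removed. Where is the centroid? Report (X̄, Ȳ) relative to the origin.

X̄ = 84.37 mm, Ȳ = 44.90 mm

Part | A | x̄ᵢ | ȳᵢ | A·x̄ᵢ | A·ȳᵢ
plate | 15300.00 | 85.00 | 45.00 | 1300500.00 | 688500.00
hole | -706.86 | 98.00 | 47.00 | -69272.12 | -33222.34
Σ | 14593.14 |  |  | 1231227.88 | 655277.66
X̄ = 1231227.88 / 14593.14 = 84.37 mm
Ȳ = 655277.66 / 14593.14 = 44.90 mm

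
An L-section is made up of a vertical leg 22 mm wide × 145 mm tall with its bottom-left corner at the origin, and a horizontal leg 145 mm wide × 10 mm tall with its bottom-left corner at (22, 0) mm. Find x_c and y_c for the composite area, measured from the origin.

x_c = 37.09 mm, y_c = 51.41 mm

vertical leg: A = 22 × 145 = 3190.00, centroid at (11.00, 72.50).
horizontal leg: A = 145 × 10 = 1450.00, centroid at (94.50, 5.00).
ΣA = 4640.00 mm²
ΣAx_c = (3190.00)(11.00) + (1450.00)(94.50) = 172115.00 mm³
ΣAy_c = (3190.00)(72.50) + (1450.00)(5.00) = 238525.00 mm³
x_c = 172115.00 / 4640.00 = 37.09 mm
y_c = 238525.00 / 4640.00 = 51.41 mm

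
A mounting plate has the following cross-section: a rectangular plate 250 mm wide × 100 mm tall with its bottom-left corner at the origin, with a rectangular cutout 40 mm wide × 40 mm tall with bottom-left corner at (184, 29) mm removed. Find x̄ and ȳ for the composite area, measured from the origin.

plate: A = 250 × 100 = 25000.00, centroid at (125.00, 50.00).
hole: A = −(40 × 40) = -1600.00, centroid at (204.00, 49.00).
ΣA = 23400.00 mm²
ΣAx̄ = (25000.00)(125.00) + (-1600.00)(204.00) = 2798600.00 mm³
ΣAȳ = (25000.00)(50.00) + (-1600.00)(49.00) = 1171600.00 mm³
x̄ = 2798600.00 / 23400.00 = 119.60 mm
ȳ = 1171600.00 / 23400.00 = 50.07 mm

x̄ = 119.60 mm, ȳ = 50.07 mm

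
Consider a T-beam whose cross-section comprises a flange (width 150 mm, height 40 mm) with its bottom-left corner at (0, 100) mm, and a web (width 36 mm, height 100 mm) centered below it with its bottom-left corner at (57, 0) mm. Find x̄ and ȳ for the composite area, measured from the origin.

x̄ = 75.00 mm, ȳ = 93.75 mm

web: A = 36 × 100 = 3600.00, centroid at (75.00, 50.00).
flange: A = 150 × 40 = 6000.00, centroid at (75.00, 120.00).
ΣA = 9600.00 mm², ΣAx̄ = 720000.00 mm³, ΣAȳ = 900000.00 mm³.
x̄ = 720000.00/9600.00 = 75.00 mm; ȳ = 900000.00/9600.00 = 93.75 mm.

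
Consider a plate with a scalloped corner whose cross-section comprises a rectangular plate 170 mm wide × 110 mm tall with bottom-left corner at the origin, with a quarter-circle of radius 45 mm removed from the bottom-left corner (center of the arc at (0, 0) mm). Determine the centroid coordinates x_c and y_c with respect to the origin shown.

x_c = 91.13 mm, y_c = 58.34 mm

plate: A = 170 × 110 = 18700.00, centroid at (85.00, 55.00).
removed quarter-circle: A = −¼π·45² = -1590.43, centroid at (19.10, 19.10).
ΣA = 17109.57 mm², ΣAx_c = 1559125.00 mm³, ΣAy_c = 998125.00 mm³.
x_c = 1559125.00/17109.57 = 91.13 mm; y_c = 998125.00/17109.57 = 58.34 mm.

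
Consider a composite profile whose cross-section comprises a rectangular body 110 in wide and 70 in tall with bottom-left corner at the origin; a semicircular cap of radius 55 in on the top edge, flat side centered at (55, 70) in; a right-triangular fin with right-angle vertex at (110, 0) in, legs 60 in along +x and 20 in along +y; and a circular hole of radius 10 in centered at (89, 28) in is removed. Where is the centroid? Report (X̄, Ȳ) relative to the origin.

X̄ = 57.69 in, Ȳ = 55.60 in

Part | A | x̄ᵢ | ȳᵢ | A·x̄ᵢ | A·ȳᵢ
rectangular body | 7700.00 | 55.00 | 35.00 | 423500.00 | 269500.00
semicircular top | 4751.66 | 55.00 | 93.34 | 261341.24 | 443532.79
triangular fin | 600.00 | 130.00 | 6.67 | 78000.00 | 4000.00
hole | -314.16 | 89.00 | 28.00 | -27960.17 | -8796.46
Σ | 12737.50 |  |  | 734881.06 | 708236.33
X̄ = 734881.06 / 12737.50 = 57.69 in
Ȳ = 708236.33 / 12737.50 = 55.60 in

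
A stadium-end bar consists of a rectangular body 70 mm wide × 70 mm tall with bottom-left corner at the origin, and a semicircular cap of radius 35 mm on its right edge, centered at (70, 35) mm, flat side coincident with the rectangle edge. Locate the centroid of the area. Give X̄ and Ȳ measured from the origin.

X̄ = 49.06 mm, Ȳ = 35.00 mm

rectangular body: A = 70 × 70 = 4900.00, centroid at (35.00, 35.00).
semicircular end: A = ½π·35² = 1924.23, centroid at (84.85, 35.00).
ΣA = 6824.23 mm²
ΣAX̄ = (4900.00)(35.00) + (1924.23)(84.85) = 334779.12 mm³
ΣAȲ = (4900.00)(35.00) + (1924.23)(35.00) = 238847.89 mm³
X̄ = 334779.12 / 6824.23 = 49.06 mm
Ȳ = 238847.89 / 6824.23 = 35.00 mm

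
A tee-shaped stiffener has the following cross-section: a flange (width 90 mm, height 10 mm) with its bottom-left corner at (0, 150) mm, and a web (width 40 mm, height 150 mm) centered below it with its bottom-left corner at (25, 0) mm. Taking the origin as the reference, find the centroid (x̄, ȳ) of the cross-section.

web: A = 40 × 150 = 6000.00, centroid at (45.00, 75.00).
flange: A = 90 × 10 = 900.00, centroid at (45.00, 155.00).
ΣA = 6900.00 mm²
ΣAx̄ = (6000.00)(45.00) + (900.00)(45.00) = 310500.00 mm³
ΣAȳ = (6000.00)(75.00) + (900.00)(155.00) = 589500.00 mm³
x̄ = 310500.00 / 6900.00 = 45.00 mm
ȳ = 589500.00 / 6900.00 = 85.43 mm

x̄ = 45.00 mm, ȳ = 85.43 mm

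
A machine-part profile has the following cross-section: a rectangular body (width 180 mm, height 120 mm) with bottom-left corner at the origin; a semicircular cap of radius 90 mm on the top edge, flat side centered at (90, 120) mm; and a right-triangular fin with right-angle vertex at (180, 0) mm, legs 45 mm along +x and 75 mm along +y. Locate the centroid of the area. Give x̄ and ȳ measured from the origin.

rectangular body: A = 180 × 120 = 21600.00, centroid at (90.00, 60.00).
semicircular top: A = ½π·90² = 12723.45, centroid at (90.00, 158.20).
triangular fin: A = ½·45·75 = 1687.50, centroid at (195.00, 25.00).
ΣA = 36010.95 mm², ΣAx̄ = 3418173.02 mm³, ΣAȳ = 3351001.53 mm³.
x̄ = 3418173.02/36010.95 = 94.92 mm; ȳ = 3351001.53/36010.95 = 93.06 mm.

x̄ = 94.92 mm, ȳ = 93.06 mm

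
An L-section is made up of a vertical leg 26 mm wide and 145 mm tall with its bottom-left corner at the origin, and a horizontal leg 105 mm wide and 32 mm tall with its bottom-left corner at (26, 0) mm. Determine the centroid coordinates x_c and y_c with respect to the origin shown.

x_c = 43.87 mm, y_c = 45.87 mm

vertical leg: A = 26 × 145 = 3770.00, centroid at (13.00, 72.50).
horizontal leg: A = 105 × 32 = 3360.00, centroid at (78.50, 16.00).
ΣA = 7130.00 mm²
ΣAx_c = (3770.00)(13.00) + (3360.00)(78.50) = 312770.00 mm³
ΣAy_c = (3770.00)(72.50) + (3360.00)(16.00) = 327085.00 mm³
x_c = 312770.00 / 7130.00 = 43.87 mm
y_c = 327085.00 / 7130.00 = 45.87 mm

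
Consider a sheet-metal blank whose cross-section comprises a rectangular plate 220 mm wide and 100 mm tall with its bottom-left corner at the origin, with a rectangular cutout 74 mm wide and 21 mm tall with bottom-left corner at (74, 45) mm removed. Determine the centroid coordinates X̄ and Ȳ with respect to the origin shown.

X̄ = 109.92 mm, Ȳ = 49.58 mm

plate: A = 220 × 100 = 22000.00, centroid at (110.00, 50.00).
hole: A = −(74 × 21) = -1554.00, centroid at (111.00, 55.50).
ΣA = 20446.00 mm²
ΣAX̄ = (22000.00)(110.00) + (-1554.00)(111.00) = 2247506.00 mm³
ΣAȲ = (22000.00)(50.00) + (-1554.00)(55.50) = 1013753.00 mm³
X̄ = 2247506.00 / 20446.00 = 109.92 mm
Ȳ = 1013753.00 / 20446.00 = 49.58 mm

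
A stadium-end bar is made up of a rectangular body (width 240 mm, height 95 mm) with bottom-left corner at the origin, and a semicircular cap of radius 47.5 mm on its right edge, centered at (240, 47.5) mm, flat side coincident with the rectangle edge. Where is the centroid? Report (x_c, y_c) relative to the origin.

rectangular body: A = 240 × 95 = 22800.00, centroid at (120.00, 47.50).
semicircular end: A = ½π·47.5² = 3544.11, centroid at (260.16, 47.50).
ΣA = 26344.11 mm², ΣAx_c = 3658034.13 mm³, ΣAy_c = 1251345.19 mm³.
x_c = 3658034.13/26344.11 = 138.86 mm; y_c = 1251345.19/26344.11 = 47.50 mm.

x_c = 138.86 mm, y_c = 47.50 mm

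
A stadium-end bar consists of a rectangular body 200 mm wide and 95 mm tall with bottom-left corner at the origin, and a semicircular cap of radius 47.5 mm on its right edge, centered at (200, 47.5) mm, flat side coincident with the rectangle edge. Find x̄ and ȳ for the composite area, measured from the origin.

rectangular body: A = 200 × 95 = 19000.00, centroid at (100.00, 47.50).
semicircular end: A = ½π·47.5² = 3544.11, centroid at (220.16, 47.50).
ΣA = 22544.11 mm²
ΣAx̄ = (19000.00)(100.00) + (3544.11)(220.16) = 2680269.76 mm³
ΣAȳ = (19000.00)(47.50) + (3544.11)(47.50) = 1070845.19 mm³
x̄ = 2680269.76 / 22544.11 = 118.89 mm
ȳ = 1070845.19 / 22544.11 = 47.50 mm

x̄ = 118.89 mm, ȳ = 47.50 mm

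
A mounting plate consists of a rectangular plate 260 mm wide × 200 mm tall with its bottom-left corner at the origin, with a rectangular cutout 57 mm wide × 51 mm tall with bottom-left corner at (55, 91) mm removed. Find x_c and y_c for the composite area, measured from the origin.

x_c = 132.75 mm, y_c = 99.02 mm

plate: A = 260 × 200 = 52000.00, centroid at (130.00, 100.00).
hole: A = −(57 × 51) = -2907.00, centroid at (83.50, 116.50).
ΣA = 49093.00 mm²
ΣAx_c = (52000.00)(130.00) + (-2907.00)(83.50) = 6517265.50 mm³
ΣAy_c = (52000.00)(100.00) + (-2907.00)(116.50) = 4861334.50 mm³
x_c = 6517265.50 / 49093.00 = 132.75 mm
y_c = 4861334.50 / 49093.00 = 99.02 mm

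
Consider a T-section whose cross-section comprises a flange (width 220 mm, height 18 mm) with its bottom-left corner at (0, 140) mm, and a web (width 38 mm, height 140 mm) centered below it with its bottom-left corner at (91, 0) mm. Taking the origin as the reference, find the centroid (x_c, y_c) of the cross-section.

x_c = 110.00 mm, y_c = 103.71 mm

web: A = 38 × 140 = 5320.00, centroid at (110.00, 70.00).
flange: A = 220 × 18 = 3960.00, centroid at (110.00, 149.00).
ΣA = 9280.00 mm², ΣAx_c = 1020800.00 mm³, ΣAy_c = 962440.00 mm³.
x_c = 1020800.00/9280.00 = 110.00 mm; y_c = 962440.00/9280.00 = 103.71 mm.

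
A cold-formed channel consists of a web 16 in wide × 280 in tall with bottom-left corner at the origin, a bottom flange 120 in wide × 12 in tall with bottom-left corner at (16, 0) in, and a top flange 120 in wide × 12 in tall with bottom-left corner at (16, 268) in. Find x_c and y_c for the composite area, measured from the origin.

x_c = 34.61 in, y_c = 140.00 in

Part | A | x̄ᵢ | ȳᵢ | A·x̄ᵢ | A·ȳᵢ
web | 4480.00 | 8.00 | 140.00 | 35840.00 | 627200.00
bottom flange | 1440.00 | 76.00 | 6.00 | 109440.00 | 8640.00
top flange | 1440.00 | 76.00 | 274.00 | 109440.00 | 394560.00
Σ | 7360.00 |  |  | 254720.00 | 1030400.00
x_c = 254720.00 / 7360.00 = 34.61 in
y_c = 1030400.00 / 7360.00 = 140.00 in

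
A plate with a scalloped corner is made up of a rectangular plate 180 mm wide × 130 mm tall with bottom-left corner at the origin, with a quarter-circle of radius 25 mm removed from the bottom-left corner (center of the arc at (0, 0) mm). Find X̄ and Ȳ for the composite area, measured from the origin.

X̄ = 91.70 mm, Ȳ = 66.17 mm

plate: A = 180 × 130 = 23400.00, centroid at (90.00, 65.00).
removed quarter-circle: A = −¼π·25² = -490.87, centroid at (10.61, 10.61).
ΣA = 22909.13 mm²
ΣAX̄ = (23400.00)(90.00) + (-490.87)(10.61) = 2100791.67 mm³
ΣAȲ = (23400.00)(65.00) + (-490.87)(10.61) = 1515791.67 mm³
X̄ = 2100791.67 / 22909.13 = 91.70 mm
Ȳ = 1515791.67 / 22909.13 = 66.17 mm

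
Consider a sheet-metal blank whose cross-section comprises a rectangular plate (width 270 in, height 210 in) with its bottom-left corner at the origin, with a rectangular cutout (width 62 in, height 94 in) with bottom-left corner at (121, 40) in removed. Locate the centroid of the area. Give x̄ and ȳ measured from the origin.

plate: A = 270 × 210 = 56700.00, centroid at (135.00, 105.00).
hole: A = −(62 × 94) = -5828.00, centroid at (152.00, 87.00).
ΣA = 50872.00 in², ΣAx̄ = 6768644.00 in³, ΣAȳ = 5446464.00 in³.
x̄ = 6768644.00/50872.00 = 133.05 in; ȳ = 5446464.00/50872.00 = 107.06 in.

x̄ = 133.05 in, ȳ = 107.06 in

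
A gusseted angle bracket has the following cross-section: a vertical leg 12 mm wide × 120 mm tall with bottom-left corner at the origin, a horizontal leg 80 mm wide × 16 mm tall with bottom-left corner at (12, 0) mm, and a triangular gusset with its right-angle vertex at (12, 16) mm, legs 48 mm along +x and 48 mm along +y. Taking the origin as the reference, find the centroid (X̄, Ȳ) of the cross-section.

X̄ = 27.75 mm, Ȳ = 34.48 mm

vertical leg: A = 12 × 120 = 1440.00, centroid at (6.00, 60.00).
horizontal leg: A = 80 × 16 = 1280.00, centroid at (52.00, 8.00).
gusset: A = ½·48·48 = 1152.00, centroid at (28.00, 32.00).
ΣA = 3872.00 mm²
ΣAX̄ = (1440.00)(6.00) + (1280.00)(52.00) + (1152.00)(28.00) = 107456.00 mm³
ΣAȲ = (1440.00)(60.00) + (1280.00)(8.00) + (1152.00)(32.00) = 133504.00 mm³
X̄ = 107456.00 / 3872.00 = 27.75 mm
Ȳ = 133504.00 / 3872.00 = 34.48 mm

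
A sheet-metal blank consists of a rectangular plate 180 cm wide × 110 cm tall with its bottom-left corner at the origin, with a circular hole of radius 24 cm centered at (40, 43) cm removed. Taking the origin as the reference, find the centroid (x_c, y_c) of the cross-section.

plate: A = 180 × 110 = 19800.00, centroid at (90.00, 55.00).
hole: A = −π·24² = -1809.56, centroid at (40.00, 43.00).
ΣA = 17990.44 cm², ΣAx_c = 1709617.71 cm³, ΣAy_c = 1011189.03 cm³.
x_c = 1709617.71/17990.44 = 95.03 cm; y_c = 1011189.03/17990.44 = 56.21 cm.

x_c = 95.03 cm, y_c = 56.21 cm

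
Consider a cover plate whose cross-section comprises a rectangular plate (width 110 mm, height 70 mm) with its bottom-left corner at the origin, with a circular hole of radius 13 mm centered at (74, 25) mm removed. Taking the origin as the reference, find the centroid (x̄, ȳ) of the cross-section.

x̄ = 53.59 mm, ȳ = 35.74 mm

plate: A = 110 × 70 = 7700.00, centroid at (55.00, 35.00).
hole: A = −π·13² = -530.93, centroid at (74.00, 25.00).
ΣA = 7169.07 mm², ΣAx̄ = 384211.24 mm³, ΣAȳ = 256226.77 mm³.
x̄ = 384211.24/7169.07 = 53.59 mm; ȳ = 256226.77/7169.07 = 35.74 mm.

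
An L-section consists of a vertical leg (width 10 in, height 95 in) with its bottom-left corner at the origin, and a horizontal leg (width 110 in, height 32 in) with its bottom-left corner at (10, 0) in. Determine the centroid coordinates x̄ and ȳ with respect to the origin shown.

vertical leg: A = 10 × 95 = 950.00, centroid at (5.00, 47.50).
horizontal leg: A = 110 × 32 = 3520.00, centroid at (65.00, 16.00).
ΣA = 4470.00 in², ΣAx̄ = 233550.00 in³, ΣAȳ = 101445.00 in³.
x̄ = 233550.00/4470.00 = 52.25 in; ȳ = 101445.00/4470.00 = 22.69 in.

x̄ = 52.25 in, ȳ = 22.69 in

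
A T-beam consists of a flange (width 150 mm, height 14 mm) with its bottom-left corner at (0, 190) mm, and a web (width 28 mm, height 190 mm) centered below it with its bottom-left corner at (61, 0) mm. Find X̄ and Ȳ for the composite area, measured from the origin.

web: A = 28 × 190 = 5320.00, centroid at (75.00, 95.00).
flange: A = 150 × 14 = 2100.00, centroid at (75.00, 197.00).
ΣA = 7420.00 mm²
ΣAX̄ = (5320.00)(75.00) + (2100.00)(75.00) = 556500.00 mm³
ΣAȲ = (5320.00)(95.00) + (2100.00)(197.00) = 919100.00 mm³
X̄ = 556500.00 / 7420.00 = 75.00 mm
Ȳ = 919100.00 / 7420.00 = 123.87 mm

X̄ = 75.00 mm, Ȳ = 123.87 mm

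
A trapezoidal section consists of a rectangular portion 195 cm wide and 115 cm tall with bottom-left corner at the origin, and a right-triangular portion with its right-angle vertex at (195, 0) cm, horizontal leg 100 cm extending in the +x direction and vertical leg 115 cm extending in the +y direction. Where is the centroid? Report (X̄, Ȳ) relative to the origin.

Part | A | x̄ᵢ | ȳᵢ | A·x̄ᵢ | A·ȳᵢ
rectangular portion | 22425.00 | 97.50 | 57.50 | 2186437.50 | 1289437.50
triangular portion | 5750.00 | 228.33 | 38.33 | 1312916.67 | 220416.67
Σ | 28175.00 |  |  | 3499354.17 | 1509854.17
X̄ = 3499354.17 / 28175.00 = 124.20 cm
Ȳ = 1509854.17 / 28175.00 = 53.59 cm

X̄ = 124.20 cm, Ȳ = 53.59 cm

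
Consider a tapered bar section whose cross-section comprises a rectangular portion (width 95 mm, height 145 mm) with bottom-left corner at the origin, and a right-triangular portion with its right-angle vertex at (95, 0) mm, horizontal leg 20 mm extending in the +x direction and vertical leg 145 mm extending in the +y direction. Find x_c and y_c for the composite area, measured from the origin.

x_c = 52.66 mm, y_c = 70.20 mm

Part | A | x̄ᵢ | ȳᵢ | A·x̄ᵢ | A·ȳᵢ
rectangular portion | 13775.00 | 47.50 | 72.50 | 654312.50 | 998687.50
triangular portion | 1450.00 | 101.67 | 48.33 | 147416.67 | 70083.33
Σ | 15225.00 |  |  | 801729.17 | 1068770.83
x_c = 801729.17 / 15225.00 = 52.66 mm
y_c = 1068770.83 / 15225.00 = 70.20 mm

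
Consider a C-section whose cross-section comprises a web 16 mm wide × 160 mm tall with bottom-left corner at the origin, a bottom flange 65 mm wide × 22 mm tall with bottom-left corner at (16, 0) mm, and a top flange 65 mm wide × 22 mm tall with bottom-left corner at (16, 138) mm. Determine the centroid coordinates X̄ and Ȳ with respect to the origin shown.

web: A = 16 × 160 = 2560.00, centroid at (8.00, 80.00).
bottom flange: A = 65 × 22 = 1430.00, centroid at (48.50, 11.00).
top flange: A = 65 × 22 = 1430.00, centroid at (48.50, 149.00).
ΣA = 5420.00 mm², ΣAX̄ = 159190.00 mm³, ΣAȲ = 433600.00 mm³.
X̄ = 159190.00/5420.00 = 29.37 mm; Ȳ = 433600.00/5420.00 = 80.00 mm.

X̄ = 29.37 mm, Ȳ = 80.00 mm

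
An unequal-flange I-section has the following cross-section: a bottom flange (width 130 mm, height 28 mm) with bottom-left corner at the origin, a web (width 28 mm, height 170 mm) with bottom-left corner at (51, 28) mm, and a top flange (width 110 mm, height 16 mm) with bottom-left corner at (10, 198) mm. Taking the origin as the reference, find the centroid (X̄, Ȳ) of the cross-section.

Part | A | x̄ᵢ | ȳᵢ | A·x̄ᵢ | A·ȳᵢ
bottom flange | 3640.00 | 65.00 | 14.00 | 236600.00 | 50960.00
web | 4760.00 | 65.00 | 113.00 | 309400.00 | 537880.00
top flange | 1760.00 | 65.00 | 206.00 | 114400.00 | 362560.00
Σ | 10160.00 |  |  | 660400.00 | 951400.00
X̄ = 660400.00 / 10160.00 = 65.00 mm
Ȳ = 951400.00 / 10160.00 = 93.64 mm

X̄ = 65.00 mm, Ȳ = 93.64 mm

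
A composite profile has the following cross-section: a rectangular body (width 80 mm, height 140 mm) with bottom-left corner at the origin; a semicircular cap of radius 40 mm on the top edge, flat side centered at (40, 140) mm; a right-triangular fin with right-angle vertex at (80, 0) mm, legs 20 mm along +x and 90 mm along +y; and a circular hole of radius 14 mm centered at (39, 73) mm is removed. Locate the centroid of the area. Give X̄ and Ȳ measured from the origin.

X̄ = 43.04 mm, Ȳ = 82.91 mm

Part | A | x̄ᵢ | ȳᵢ | A·x̄ᵢ | A·ȳᵢ
rectangular body | 11200.00 | 40.00 | 70.00 | 448000.00 | 784000.00
semicircular top | 2513.27 | 40.00 | 156.98 | 100530.96 | 394525.04
triangular fin | 900.00 | 86.67 | 30.00 | 78000.00 | 27000.00
hole | -615.75 | 39.00 | 73.00 | -24014.33 | -44949.91
Σ | 13997.52 |  |  | 602516.63 | 1160575.14
X̄ = 602516.63 / 13997.52 = 43.04 mm
Ȳ = 1160575.14 / 13997.52 = 82.91 mm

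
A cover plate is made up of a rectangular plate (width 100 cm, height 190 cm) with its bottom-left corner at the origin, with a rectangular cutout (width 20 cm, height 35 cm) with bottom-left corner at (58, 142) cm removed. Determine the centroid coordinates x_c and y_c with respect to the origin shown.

plate: A = 100 × 190 = 19000.00, centroid at (50.00, 95.00).
hole: A = −(20 × 35) = -700.00, centroid at (68.00, 159.50).
ΣA = 18300.00 cm², ΣAx_c = 902400.00 cm³, ΣAy_c = 1693350.00 cm³.
x_c = 902400.00/18300.00 = 49.31 cm; y_c = 1693350.00/18300.00 = 92.53 cm.

x_c = 49.31 cm, y_c = 92.53 cm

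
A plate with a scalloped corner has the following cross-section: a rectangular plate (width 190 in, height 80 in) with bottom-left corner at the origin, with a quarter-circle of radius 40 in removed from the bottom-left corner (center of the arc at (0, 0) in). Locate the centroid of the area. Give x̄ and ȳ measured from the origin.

Part | A | x̄ᵢ | ȳᵢ | A·x̄ᵢ | A·ȳᵢ
plate | 15200.00 | 95.00 | 40.00 | 1444000.00 | 608000.00
removed quarter-circle | -1256.64 | 16.98 | 16.98 | -21333.33 | -21333.33
Σ | 13943.36 |  |  | 1422666.67 | 586666.67
x̄ = 1422666.67 / 13943.36 = 102.03 in
ȳ = 586666.67 / 13943.36 = 42.07 in

x̄ = 102.03 in, ȳ = 42.07 in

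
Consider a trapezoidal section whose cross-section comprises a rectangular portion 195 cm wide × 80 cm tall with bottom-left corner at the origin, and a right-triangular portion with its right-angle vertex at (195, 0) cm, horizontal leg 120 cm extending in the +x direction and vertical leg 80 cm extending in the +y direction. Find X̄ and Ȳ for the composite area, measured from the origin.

X̄ = 129.85 cm, Ȳ = 36.86 cm

rectangular portion: A = 195 × 80 = 15600.00, centroid at (97.50, 40.00).
triangular portion: A = ½·120·80 = 4800.00, centroid at (235.00, 26.67).
ΣA = 20400.00 cm²
ΣAX̄ = (15600.00)(97.50) + (4800.00)(235.00) = 2649000.00 cm³
ΣAȲ = (15600.00)(40.00) + (4800.00)(26.67) = 752000.00 cm³
X̄ = 2649000.00 / 20400.00 = 129.85 cm
Ȳ = 752000.00 / 20400.00 = 36.86 cm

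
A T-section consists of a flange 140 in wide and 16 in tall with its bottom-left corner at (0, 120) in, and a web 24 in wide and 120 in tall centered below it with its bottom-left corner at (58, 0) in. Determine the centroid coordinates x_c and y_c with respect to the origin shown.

x_c = 70.00 in, y_c = 89.75 in

web: A = 24 × 120 = 2880.00, centroid at (70.00, 60.00).
flange: A = 140 × 16 = 2240.00, centroid at (70.00, 128.00).
ΣA = 5120.00 in²
ΣAx_c = (2880.00)(70.00) + (2240.00)(70.00) = 358400.00 in³
ΣAy_c = (2880.00)(60.00) + (2240.00)(128.00) = 459520.00 in³
x_c = 358400.00 / 5120.00 = 70.00 in
y_c = 459520.00 / 5120.00 = 89.75 in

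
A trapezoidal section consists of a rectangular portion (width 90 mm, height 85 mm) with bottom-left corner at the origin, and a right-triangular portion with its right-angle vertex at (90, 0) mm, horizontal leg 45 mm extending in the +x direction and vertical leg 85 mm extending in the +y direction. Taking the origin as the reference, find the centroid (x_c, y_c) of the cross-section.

rectangular portion: A = 90 × 85 = 7650.00, centroid at (45.00, 42.50).
triangular portion: A = ½·45·85 = 1912.50, centroid at (105.00, 28.33).
ΣA = 9562.50 mm², ΣAx_c = 545062.50 mm³, ΣAy_c = 379312.50 mm³.
x_c = 545062.50/9562.50 = 57.00 mm; y_c = 379312.50/9562.50 = 39.67 mm.

x_c = 57.00 mm, y_c = 39.67 mm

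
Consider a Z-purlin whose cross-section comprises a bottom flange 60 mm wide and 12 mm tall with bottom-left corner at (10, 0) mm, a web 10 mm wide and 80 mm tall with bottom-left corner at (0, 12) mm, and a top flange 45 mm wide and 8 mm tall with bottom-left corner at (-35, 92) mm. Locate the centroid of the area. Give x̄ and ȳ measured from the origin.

Part | A | x̄ᵢ | ȳᵢ | A·x̄ᵢ | A·ȳᵢ
bottom flange | 720.00 | 40.00 | 6.00 | 28800.00 | 4320.00
web | 800.00 | 5.00 | 52.00 | 4000.00 | 41600.00
top flange | 360.00 | -12.50 | 96.00 | -4500.00 | 34560.00
Σ | 1880.00 |  |  | 28300.00 | 80480.00
x̄ = 28300.00 / 1880.00 = 15.05 mm
ȳ = 80480.00 / 1880.00 = 42.81 mm

x̄ = 15.05 mm, ȳ = 42.81 mm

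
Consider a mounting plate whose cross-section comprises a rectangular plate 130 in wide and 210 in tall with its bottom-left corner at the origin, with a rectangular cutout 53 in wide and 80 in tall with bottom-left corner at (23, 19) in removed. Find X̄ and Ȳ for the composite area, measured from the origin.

X̄ = 67.85 in, Ȳ = 113.46 in

plate: A = 130 × 210 = 27300.00, centroid at (65.00, 105.00).
hole: A = −(53 × 80) = -4240.00, centroid at (49.50, 59.00).
ΣA = 23060.00 in²
ΣAX̄ = (27300.00)(65.00) + (-4240.00)(49.50) = 1564620.00 in³
ΣAȲ = (27300.00)(105.00) + (-4240.00)(59.00) = 2616340.00 in³
X̄ = 1564620.00 / 23060.00 = 67.85 in
Ȳ = 2616340.00 / 23060.00 = 113.46 in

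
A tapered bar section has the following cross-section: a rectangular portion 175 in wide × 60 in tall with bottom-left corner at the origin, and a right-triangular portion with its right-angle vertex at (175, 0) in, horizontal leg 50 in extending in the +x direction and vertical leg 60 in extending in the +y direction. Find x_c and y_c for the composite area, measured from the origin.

rectangular portion: A = 175 × 60 = 10500.00, centroid at (87.50, 30.00).
triangular portion: A = ½·50·60 = 1500.00, centroid at (191.67, 20.00).
ΣA = 12000.00 in², ΣAx_c = 1206250.00 in³, ΣAy_c = 345000.00 in³.
x_c = 1206250.00/12000.00 = 100.52 in; y_c = 345000.00/12000.00 = 28.75 in.

x_c = 100.52 in, y_c = 28.75 in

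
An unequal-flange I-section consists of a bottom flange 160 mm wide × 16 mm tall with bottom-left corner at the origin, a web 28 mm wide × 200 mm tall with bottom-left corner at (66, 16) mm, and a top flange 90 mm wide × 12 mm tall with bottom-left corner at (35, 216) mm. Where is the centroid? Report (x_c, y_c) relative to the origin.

x_c = 80.00 mm, y_c = 98.47 mm

bottom flange: A = 160 × 16 = 2560.00, centroid at (80.00, 8.00).
web: A = 28 × 200 = 5600.00, centroid at (80.00, 116.00).
top flange: A = 90 × 12 = 1080.00, centroid at (80.00, 222.00).
ΣA = 9240.00 mm²
ΣAx_c = (2560.00)(80.00) + (5600.00)(80.00) + (1080.00)(80.00) = 739200.00 mm³
ΣAy_c = (2560.00)(8.00) + (5600.00)(116.00) + (1080.00)(222.00) = 909840.00 mm³
x_c = 739200.00 / 9240.00 = 80.00 mm
y_c = 909840.00 / 9240.00 = 98.47 mm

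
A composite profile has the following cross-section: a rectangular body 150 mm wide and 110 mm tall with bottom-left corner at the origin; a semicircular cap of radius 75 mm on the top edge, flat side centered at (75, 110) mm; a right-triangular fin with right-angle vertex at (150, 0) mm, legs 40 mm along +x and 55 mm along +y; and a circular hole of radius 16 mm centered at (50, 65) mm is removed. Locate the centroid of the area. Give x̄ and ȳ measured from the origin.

x̄ = 79.58 mm, ȳ = 83.05 mm

Part | A | x̄ᵢ | ȳᵢ | A·x̄ᵢ | A·ȳᵢ
rectangular body | 16500.00 | 75.00 | 55.00 | 1237500.00 | 907500.00
semicircular top | 8835.73 | 75.00 | 141.83 | 662679.70 | 1253180.23
triangular fin | 1100.00 | 163.33 | 18.33 | 179666.67 | 20166.67
hole | -804.25 | 50.00 | 65.00 | -40212.39 | -52276.10
Σ | 25631.48 |  |  | 2039633.98 | 2128570.79
x̄ = 2039633.98 / 25631.48 = 79.58 mm
ȳ = 2128570.79 / 25631.48 = 83.05 mm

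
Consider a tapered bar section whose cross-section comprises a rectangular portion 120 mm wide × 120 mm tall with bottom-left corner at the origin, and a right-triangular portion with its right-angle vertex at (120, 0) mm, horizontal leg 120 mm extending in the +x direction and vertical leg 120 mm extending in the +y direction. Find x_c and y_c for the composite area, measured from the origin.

Part | A | x̄ᵢ | ȳᵢ | A·x̄ᵢ | A·ȳᵢ
rectangular portion | 14400.00 | 60.00 | 60.00 | 864000.00 | 864000.00
triangular portion | 7200.00 | 160.00 | 40.00 | 1152000.00 | 288000.00
Σ | 21600.00 |  |  | 2016000.00 | 1152000.00
x_c = 2016000.00 / 21600.00 = 93.33 mm
y_c = 1152000.00 / 21600.00 = 53.33 mm

x_c = 93.33 mm, y_c = 53.33 mm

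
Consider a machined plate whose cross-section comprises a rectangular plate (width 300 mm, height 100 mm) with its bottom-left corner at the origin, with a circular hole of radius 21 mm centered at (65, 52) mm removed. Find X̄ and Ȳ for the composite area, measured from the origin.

Part | A | x̄ᵢ | ȳᵢ | A·x̄ᵢ | A·ȳᵢ
plate | 30000.00 | 150.00 | 50.00 | 4500000.00 | 1500000.00
hole | -1385.44 | 65.00 | 52.00 | -90053.75 | -72043.00
Σ | 28614.56 |  |  | 4409946.25 | 1427957.00
X̄ = 4409946.25 / 28614.56 = 154.12 mm
Ȳ = 1427957.00 / 28614.56 = 49.90 mm

X̄ = 154.12 mm, Ȳ = 49.90 mm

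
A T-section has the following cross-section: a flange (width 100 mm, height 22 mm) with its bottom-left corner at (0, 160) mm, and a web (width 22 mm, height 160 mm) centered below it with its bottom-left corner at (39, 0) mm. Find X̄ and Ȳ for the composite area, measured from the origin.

X̄ = 50.00 mm, Ȳ = 115.00 mm

Part | A | x̄ᵢ | ȳᵢ | A·x̄ᵢ | A·ȳᵢ
web | 3520.00 | 50.00 | 80.00 | 176000.00 | 281600.00
flange | 2200.00 | 50.00 | 171.00 | 110000.00 | 376200.00
Σ | 5720.00 |  |  | 286000.00 | 657800.00
X̄ = 286000.00 / 5720.00 = 50.00 mm
Ȳ = 657800.00 / 5720.00 = 115.00 mm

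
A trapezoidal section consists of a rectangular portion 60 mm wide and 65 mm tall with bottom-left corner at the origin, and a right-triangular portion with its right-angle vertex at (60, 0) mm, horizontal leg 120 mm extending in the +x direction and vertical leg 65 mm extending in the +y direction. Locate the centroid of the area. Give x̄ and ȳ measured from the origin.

x̄ = 65.00 mm, ȳ = 27.08 mm

rectangular portion: A = 60 × 65 = 3900.00, centroid at (30.00, 32.50).
triangular portion: A = ½·120·65 = 3900.00, centroid at (100.00, 21.67).
ΣA = 7800.00 mm², ΣAx̄ = 507000.00 mm³, ΣAȳ = 211250.00 mm³.
x̄ = 507000.00/7800.00 = 65.00 mm; ȳ = 211250.00/7800.00 = 27.08 mm.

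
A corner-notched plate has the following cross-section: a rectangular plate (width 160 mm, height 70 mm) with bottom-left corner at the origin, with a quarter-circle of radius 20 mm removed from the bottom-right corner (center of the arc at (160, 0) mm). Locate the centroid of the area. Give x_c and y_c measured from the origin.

plate: A = 160 × 70 = 11200.00, centroid at (80.00, 35.00).
removed quarter-circle: A = −¼π·20² = -314.16, centroid at (151.51, 8.49).
ΣA = 10885.84 mm²
ΣAx_c = (11200.00)(80.00) + (-314.16)(151.51) = 848401.18 mm³
ΣAy_c = (11200.00)(35.00) + (-314.16)(8.49) = 389333.33 mm³
x_c = 848401.18 / 10885.84 = 77.94 mm
y_c = 389333.33 / 10885.84 = 35.77 mm

x_c = 77.94 mm, y_c = 35.77 mm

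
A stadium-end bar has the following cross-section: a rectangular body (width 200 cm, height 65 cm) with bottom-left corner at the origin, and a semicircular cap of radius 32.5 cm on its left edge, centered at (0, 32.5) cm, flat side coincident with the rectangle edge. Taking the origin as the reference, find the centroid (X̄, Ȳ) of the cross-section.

X̄ = 87.12 cm, Ȳ = 32.50 cm

rectangular body: A = 200 × 65 = 13000.00, centroid at (100.00, 32.50).
semicircular end: A = ½π·32.5² = 1659.15, centroid at (-13.79, 32.50).
ΣA = 14659.15 cm², ΣAX̄ = 1277114.58 cm³, ΣAȲ = 476422.49 cm³.
X̄ = 1277114.58/14659.15 = 87.12 cm; Ȳ = 476422.49/14659.15 = 32.50 cm.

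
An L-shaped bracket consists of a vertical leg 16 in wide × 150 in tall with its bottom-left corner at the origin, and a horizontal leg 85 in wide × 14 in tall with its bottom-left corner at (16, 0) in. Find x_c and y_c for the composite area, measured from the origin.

vertical leg: A = 16 × 150 = 2400.00, centroid at (8.00, 75.00).
horizontal leg: A = 85 × 14 = 1190.00, centroid at (58.50, 7.00).
ΣA = 3590.00 in²
ΣAx_c = (2400.00)(8.00) + (1190.00)(58.50) = 88815.00 in³
ΣAy_c = (2400.00)(75.00) + (1190.00)(7.00) = 188330.00 in³
x_c = 88815.00 / 3590.00 = 24.74 in
y_c = 188330.00 / 3590.00 = 52.46 in

x_c = 24.74 in, y_c = 52.46 in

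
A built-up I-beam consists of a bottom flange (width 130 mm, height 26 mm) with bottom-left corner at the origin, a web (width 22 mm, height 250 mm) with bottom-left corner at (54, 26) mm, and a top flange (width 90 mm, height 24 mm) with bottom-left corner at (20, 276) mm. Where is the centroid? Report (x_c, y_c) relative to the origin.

bottom flange: A = 130 × 26 = 3380.00, centroid at (65.00, 13.00).
web: A = 22 × 250 = 5500.00, centroid at (65.00, 151.00).
top flange: A = 90 × 24 = 2160.00, centroid at (65.00, 288.00).
ΣA = 11040.00 mm², ΣAx_c = 717600.00 mm³, ΣAy_c = 1496520.00 mm³.
x_c = 717600.00/11040.00 = 65.00 mm; y_c = 1496520.00/11040.00 = 135.55 mm.

x_c = 65.00 mm, y_c = 135.55 mm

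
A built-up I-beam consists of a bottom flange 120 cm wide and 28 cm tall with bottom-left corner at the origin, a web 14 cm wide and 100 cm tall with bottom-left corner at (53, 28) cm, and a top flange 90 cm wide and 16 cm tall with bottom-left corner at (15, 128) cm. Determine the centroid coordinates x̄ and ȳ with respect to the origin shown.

bottom flange: A = 120 × 28 = 3360.00, centroid at (60.00, 14.00).
web: A = 14 × 100 = 1400.00, centroid at (60.00, 78.00).
top flange: A = 90 × 16 = 1440.00, centroid at (60.00, 136.00).
ΣA = 6200.00 cm², ΣAx̄ = 372000.00 cm³, ΣAȳ = 352080.00 cm³.
x̄ = 372000.00/6200.00 = 60.00 cm; ȳ = 352080.00/6200.00 = 56.79 cm.

x̄ = 60.00 cm, ȳ = 56.79 cm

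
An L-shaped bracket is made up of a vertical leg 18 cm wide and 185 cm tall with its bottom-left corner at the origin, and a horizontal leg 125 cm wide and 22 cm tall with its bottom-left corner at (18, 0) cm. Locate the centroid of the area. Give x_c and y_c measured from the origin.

x_c = 41.34 cm, y_c = 55.64 cm

vertical leg: A = 18 × 185 = 3330.00, centroid at (9.00, 92.50).
horizontal leg: A = 125 × 22 = 2750.00, centroid at (80.50, 11.00).
ΣA = 6080.00 cm², ΣAx_c = 251345.00 cm³, ΣAy_c = 338275.00 cm³.
x_c = 251345.00/6080.00 = 41.34 cm; y_c = 338275.00/6080.00 = 55.64 cm.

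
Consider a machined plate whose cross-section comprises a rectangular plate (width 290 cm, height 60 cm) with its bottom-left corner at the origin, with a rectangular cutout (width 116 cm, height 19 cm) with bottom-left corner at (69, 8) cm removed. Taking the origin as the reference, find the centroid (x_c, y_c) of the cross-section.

x_c = 147.61 cm, y_c = 31.81 cm

Part | A | x̄ᵢ | ȳᵢ | A·x̄ᵢ | A·ȳᵢ
plate | 17400.00 | 145.00 | 30.00 | 2523000.00 | 522000.00
hole | -2204.00 | 127.00 | 17.50 | -279908.00 | -38570.00
Σ | 15196.00 |  |  | 2243092.00 | 483430.00
x_c = 2243092.00 / 15196.00 = 147.61 cm
y_c = 483430.00 / 15196.00 = 31.81 cm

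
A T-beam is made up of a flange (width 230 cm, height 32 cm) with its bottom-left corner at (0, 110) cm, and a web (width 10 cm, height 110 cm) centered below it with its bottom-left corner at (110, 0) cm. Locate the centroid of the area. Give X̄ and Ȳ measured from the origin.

web: A = 10 × 110 = 1100.00, centroid at (115.00, 55.00).
flange: A = 230 × 32 = 7360.00, centroid at (115.00, 126.00).
ΣA = 8460.00 cm², ΣAX̄ = 972900.00 cm³, ΣAȲ = 987860.00 cm³.
X̄ = 972900.00/8460.00 = 115.00 cm; Ȳ = 987860.00/8460.00 = 116.77 cm.

X̄ = 115.00 cm, Ȳ = 116.77 cm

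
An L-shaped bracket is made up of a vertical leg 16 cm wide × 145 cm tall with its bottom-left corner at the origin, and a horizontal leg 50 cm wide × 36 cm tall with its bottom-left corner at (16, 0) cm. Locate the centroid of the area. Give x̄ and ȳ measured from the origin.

x̄ = 22.42 cm, ȳ = 48.69 cm

vertical leg: A = 16 × 145 = 2320.00, centroid at (8.00, 72.50).
horizontal leg: A = 50 × 36 = 1800.00, centroid at (41.00, 18.00).
ΣA = 4120.00 cm²
ΣAx̄ = (2320.00)(8.00) + (1800.00)(41.00) = 92360.00 cm³
ΣAȳ = (2320.00)(72.50) + (1800.00)(18.00) = 200600.00 cm³
x̄ = 92360.00 / 4120.00 = 22.42 cm
ȳ = 200600.00 / 4120.00 = 48.69 cm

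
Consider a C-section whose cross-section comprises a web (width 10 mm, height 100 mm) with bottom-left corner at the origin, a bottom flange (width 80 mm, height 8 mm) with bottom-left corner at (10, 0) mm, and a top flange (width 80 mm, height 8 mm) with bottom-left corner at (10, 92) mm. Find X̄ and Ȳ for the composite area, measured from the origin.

Part | A | x̄ᵢ | ȳᵢ | A·x̄ᵢ | A·ȳᵢ
web | 1000.00 | 5.00 | 50.00 | 5000.00 | 50000.00
bottom flange | 640.00 | 50.00 | 4.00 | 32000.00 | 2560.00
top flange | 640.00 | 50.00 | 96.00 | 32000.00 | 61440.00
Σ | 2280.00 |  |  | 69000.00 | 114000.00
X̄ = 69000.00 / 2280.00 = 30.26 mm
Ȳ = 114000.00 / 2280.00 = 50.00 mm

X̄ = 30.26 mm, Ȳ = 50.00 mm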